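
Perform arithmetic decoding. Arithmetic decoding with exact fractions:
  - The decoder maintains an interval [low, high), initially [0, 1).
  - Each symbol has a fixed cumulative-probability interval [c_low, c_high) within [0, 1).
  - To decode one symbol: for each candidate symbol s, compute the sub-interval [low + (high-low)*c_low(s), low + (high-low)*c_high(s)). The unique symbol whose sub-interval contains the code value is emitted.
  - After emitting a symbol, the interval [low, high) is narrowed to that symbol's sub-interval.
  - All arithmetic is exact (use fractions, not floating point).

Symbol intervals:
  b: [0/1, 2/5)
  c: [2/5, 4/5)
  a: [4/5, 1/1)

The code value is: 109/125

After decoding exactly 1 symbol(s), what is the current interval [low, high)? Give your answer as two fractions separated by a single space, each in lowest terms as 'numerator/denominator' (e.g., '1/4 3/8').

Step 1: interval [0/1, 1/1), width = 1/1 - 0/1 = 1/1
  'b': [0/1 + 1/1*0/1, 0/1 + 1/1*2/5) = [0/1, 2/5)
  'c': [0/1 + 1/1*2/5, 0/1 + 1/1*4/5) = [2/5, 4/5)
  'a': [0/1 + 1/1*4/5, 0/1 + 1/1*1/1) = [4/5, 1/1) <- contains code 109/125
  emit 'a', narrow to [4/5, 1/1)

Answer: 4/5 1/1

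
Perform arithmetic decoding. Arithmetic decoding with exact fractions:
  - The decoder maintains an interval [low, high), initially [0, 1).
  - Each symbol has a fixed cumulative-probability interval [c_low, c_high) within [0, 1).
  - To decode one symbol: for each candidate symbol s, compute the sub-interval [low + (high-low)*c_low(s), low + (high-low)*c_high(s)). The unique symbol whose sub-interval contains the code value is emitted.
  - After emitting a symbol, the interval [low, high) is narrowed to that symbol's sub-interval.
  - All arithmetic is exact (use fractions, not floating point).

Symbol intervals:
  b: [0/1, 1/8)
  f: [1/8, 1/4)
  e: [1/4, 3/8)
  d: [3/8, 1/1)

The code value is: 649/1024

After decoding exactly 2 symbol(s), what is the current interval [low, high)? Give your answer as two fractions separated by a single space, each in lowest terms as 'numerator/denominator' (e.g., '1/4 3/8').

Answer: 39/64 1/1

Derivation:
Step 1: interval [0/1, 1/1), width = 1/1 - 0/1 = 1/1
  'b': [0/1 + 1/1*0/1, 0/1 + 1/1*1/8) = [0/1, 1/8)
  'f': [0/1 + 1/1*1/8, 0/1 + 1/1*1/4) = [1/8, 1/4)
  'e': [0/1 + 1/1*1/4, 0/1 + 1/1*3/8) = [1/4, 3/8)
  'd': [0/1 + 1/1*3/8, 0/1 + 1/1*1/1) = [3/8, 1/1) <- contains code 649/1024
  emit 'd', narrow to [3/8, 1/1)
Step 2: interval [3/8, 1/1), width = 1/1 - 3/8 = 5/8
  'b': [3/8 + 5/8*0/1, 3/8 + 5/8*1/8) = [3/8, 29/64)
  'f': [3/8 + 5/8*1/8, 3/8 + 5/8*1/4) = [29/64, 17/32)
  'e': [3/8 + 5/8*1/4, 3/8 + 5/8*3/8) = [17/32, 39/64)
  'd': [3/8 + 5/8*3/8, 3/8 + 5/8*1/1) = [39/64, 1/1) <- contains code 649/1024
  emit 'd', narrow to [39/64, 1/1)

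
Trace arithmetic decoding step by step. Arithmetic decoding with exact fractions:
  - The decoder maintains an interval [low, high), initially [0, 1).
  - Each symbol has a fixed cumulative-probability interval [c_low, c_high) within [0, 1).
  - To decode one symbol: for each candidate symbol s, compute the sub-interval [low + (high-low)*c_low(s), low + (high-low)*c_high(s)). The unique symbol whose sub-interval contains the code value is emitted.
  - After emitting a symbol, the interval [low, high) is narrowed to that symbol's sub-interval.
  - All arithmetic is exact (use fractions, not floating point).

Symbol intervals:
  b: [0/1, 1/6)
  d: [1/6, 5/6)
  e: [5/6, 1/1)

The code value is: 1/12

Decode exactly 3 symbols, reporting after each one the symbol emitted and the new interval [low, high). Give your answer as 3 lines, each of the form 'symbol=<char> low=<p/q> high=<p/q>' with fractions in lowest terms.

Step 1: interval [0/1, 1/1), width = 1/1 - 0/1 = 1/1
  'b': [0/1 + 1/1*0/1, 0/1 + 1/1*1/6) = [0/1, 1/6) <- contains code 1/12
  'd': [0/1 + 1/1*1/6, 0/1 + 1/1*5/6) = [1/6, 5/6)
  'e': [0/1 + 1/1*5/6, 0/1 + 1/1*1/1) = [5/6, 1/1)
  emit 'b', narrow to [0/1, 1/6)
Step 2: interval [0/1, 1/6), width = 1/6 - 0/1 = 1/6
  'b': [0/1 + 1/6*0/1, 0/1 + 1/6*1/6) = [0/1, 1/36)
  'd': [0/1 + 1/6*1/6, 0/1 + 1/6*5/6) = [1/36, 5/36) <- contains code 1/12
  'e': [0/1 + 1/6*5/6, 0/1 + 1/6*1/1) = [5/36, 1/6)
  emit 'd', narrow to [1/36, 5/36)
Step 3: interval [1/36, 5/36), width = 5/36 - 1/36 = 1/9
  'b': [1/36 + 1/9*0/1, 1/36 + 1/9*1/6) = [1/36, 5/108)
  'd': [1/36 + 1/9*1/6, 1/36 + 1/9*5/6) = [5/108, 13/108) <- contains code 1/12
  'e': [1/36 + 1/9*5/6, 1/36 + 1/9*1/1) = [13/108, 5/36)
  emit 'd', narrow to [5/108, 13/108)

Answer: symbol=b low=0/1 high=1/6
symbol=d low=1/36 high=5/36
symbol=d low=5/108 high=13/108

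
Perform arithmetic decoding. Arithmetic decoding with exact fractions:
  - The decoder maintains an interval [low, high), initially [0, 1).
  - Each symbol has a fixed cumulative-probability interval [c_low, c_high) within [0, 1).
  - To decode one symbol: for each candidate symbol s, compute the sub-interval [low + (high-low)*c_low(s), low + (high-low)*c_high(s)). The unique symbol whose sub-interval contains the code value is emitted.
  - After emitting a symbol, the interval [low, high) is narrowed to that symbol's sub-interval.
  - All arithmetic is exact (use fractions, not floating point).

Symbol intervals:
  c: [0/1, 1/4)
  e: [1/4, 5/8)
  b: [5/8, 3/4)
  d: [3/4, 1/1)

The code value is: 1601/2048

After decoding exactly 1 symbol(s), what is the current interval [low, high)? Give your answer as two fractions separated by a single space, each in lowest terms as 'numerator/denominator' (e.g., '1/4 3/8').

Answer: 3/4 1/1

Derivation:
Step 1: interval [0/1, 1/1), width = 1/1 - 0/1 = 1/1
  'c': [0/1 + 1/1*0/1, 0/1 + 1/1*1/4) = [0/1, 1/4)
  'e': [0/1 + 1/1*1/4, 0/1 + 1/1*5/8) = [1/4, 5/8)
  'b': [0/1 + 1/1*5/8, 0/1 + 1/1*3/4) = [5/8, 3/4)
  'd': [0/1 + 1/1*3/4, 0/1 + 1/1*1/1) = [3/4, 1/1) <- contains code 1601/2048
  emit 'd', narrow to [3/4, 1/1)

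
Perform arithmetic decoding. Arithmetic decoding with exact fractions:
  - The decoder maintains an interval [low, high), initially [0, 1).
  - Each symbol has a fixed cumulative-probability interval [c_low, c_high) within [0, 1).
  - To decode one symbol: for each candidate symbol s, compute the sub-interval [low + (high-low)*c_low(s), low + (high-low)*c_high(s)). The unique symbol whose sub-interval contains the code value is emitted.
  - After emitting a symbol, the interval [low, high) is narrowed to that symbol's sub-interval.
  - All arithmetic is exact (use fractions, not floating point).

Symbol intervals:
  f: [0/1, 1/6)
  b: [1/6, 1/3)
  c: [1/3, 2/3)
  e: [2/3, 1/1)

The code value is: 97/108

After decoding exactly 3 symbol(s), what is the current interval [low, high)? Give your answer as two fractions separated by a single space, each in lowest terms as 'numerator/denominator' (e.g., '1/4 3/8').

Step 1: interval [0/1, 1/1), width = 1/1 - 0/1 = 1/1
  'f': [0/1 + 1/1*0/1, 0/1 + 1/1*1/6) = [0/1, 1/6)
  'b': [0/1 + 1/1*1/6, 0/1 + 1/1*1/3) = [1/6, 1/3)
  'c': [0/1 + 1/1*1/3, 0/1 + 1/1*2/3) = [1/3, 2/3)
  'e': [0/1 + 1/1*2/3, 0/1 + 1/1*1/1) = [2/3, 1/1) <- contains code 97/108
  emit 'e', narrow to [2/3, 1/1)
Step 2: interval [2/3, 1/1), width = 1/1 - 2/3 = 1/3
  'f': [2/3 + 1/3*0/1, 2/3 + 1/3*1/6) = [2/3, 13/18)
  'b': [2/3 + 1/3*1/6, 2/3 + 1/3*1/3) = [13/18, 7/9)
  'c': [2/3 + 1/3*1/3, 2/3 + 1/3*2/3) = [7/9, 8/9)
  'e': [2/3 + 1/3*2/3, 2/3 + 1/3*1/1) = [8/9, 1/1) <- contains code 97/108
  emit 'e', narrow to [8/9, 1/1)
Step 3: interval [8/9, 1/1), width = 1/1 - 8/9 = 1/9
  'f': [8/9 + 1/9*0/1, 8/9 + 1/9*1/6) = [8/9, 49/54) <- contains code 97/108
  'b': [8/9 + 1/9*1/6, 8/9 + 1/9*1/3) = [49/54, 25/27)
  'c': [8/9 + 1/9*1/3, 8/9 + 1/9*2/3) = [25/27, 26/27)
  'e': [8/9 + 1/9*2/3, 8/9 + 1/9*1/1) = [26/27, 1/1)
  emit 'f', narrow to [8/9, 49/54)

Answer: 8/9 49/54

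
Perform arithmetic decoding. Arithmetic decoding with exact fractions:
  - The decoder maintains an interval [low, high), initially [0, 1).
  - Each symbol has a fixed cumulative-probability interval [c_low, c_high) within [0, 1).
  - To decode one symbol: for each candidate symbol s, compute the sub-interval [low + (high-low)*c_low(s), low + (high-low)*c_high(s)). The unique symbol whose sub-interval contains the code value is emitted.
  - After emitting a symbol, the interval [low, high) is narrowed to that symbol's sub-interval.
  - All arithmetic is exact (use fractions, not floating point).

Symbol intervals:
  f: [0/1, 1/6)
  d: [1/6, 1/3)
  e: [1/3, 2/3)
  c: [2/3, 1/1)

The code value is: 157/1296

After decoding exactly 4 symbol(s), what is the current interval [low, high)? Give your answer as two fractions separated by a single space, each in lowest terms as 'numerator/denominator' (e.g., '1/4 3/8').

Step 1: interval [0/1, 1/1), width = 1/1 - 0/1 = 1/1
  'f': [0/1 + 1/1*0/1, 0/1 + 1/1*1/6) = [0/1, 1/6) <- contains code 157/1296
  'd': [0/1 + 1/1*1/6, 0/1 + 1/1*1/3) = [1/6, 1/3)
  'e': [0/1 + 1/1*1/3, 0/1 + 1/1*2/3) = [1/3, 2/3)
  'c': [0/1 + 1/1*2/3, 0/1 + 1/1*1/1) = [2/3, 1/1)
  emit 'f', narrow to [0/1, 1/6)
Step 2: interval [0/1, 1/6), width = 1/6 - 0/1 = 1/6
  'f': [0/1 + 1/6*0/1, 0/1 + 1/6*1/6) = [0/1, 1/36)
  'd': [0/1 + 1/6*1/6, 0/1 + 1/6*1/3) = [1/36, 1/18)
  'e': [0/1 + 1/6*1/3, 0/1 + 1/6*2/3) = [1/18, 1/9)
  'c': [0/1 + 1/6*2/3, 0/1 + 1/6*1/1) = [1/9, 1/6) <- contains code 157/1296
  emit 'c', narrow to [1/9, 1/6)
Step 3: interval [1/9, 1/6), width = 1/6 - 1/9 = 1/18
  'f': [1/9 + 1/18*0/1, 1/9 + 1/18*1/6) = [1/9, 13/108)
  'd': [1/9 + 1/18*1/6, 1/9 + 1/18*1/3) = [13/108, 7/54) <- contains code 157/1296
  'e': [1/9 + 1/18*1/3, 1/9 + 1/18*2/3) = [7/54, 4/27)
  'c': [1/9 + 1/18*2/3, 1/9 + 1/18*1/1) = [4/27, 1/6)
  emit 'd', narrow to [13/108, 7/54)
Step 4: interval [13/108, 7/54), width = 7/54 - 13/108 = 1/108
  'f': [13/108 + 1/108*0/1, 13/108 + 1/108*1/6) = [13/108, 79/648) <- contains code 157/1296
  'd': [13/108 + 1/108*1/6, 13/108 + 1/108*1/3) = [79/648, 10/81)
  'e': [13/108 + 1/108*1/3, 13/108 + 1/108*2/3) = [10/81, 41/324)
  'c': [13/108 + 1/108*2/3, 13/108 + 1/108*1/1) = [41/324, 7/54)
  emit 'f', narrow to [13/108, 79/648)

Answer: 13/108 79/648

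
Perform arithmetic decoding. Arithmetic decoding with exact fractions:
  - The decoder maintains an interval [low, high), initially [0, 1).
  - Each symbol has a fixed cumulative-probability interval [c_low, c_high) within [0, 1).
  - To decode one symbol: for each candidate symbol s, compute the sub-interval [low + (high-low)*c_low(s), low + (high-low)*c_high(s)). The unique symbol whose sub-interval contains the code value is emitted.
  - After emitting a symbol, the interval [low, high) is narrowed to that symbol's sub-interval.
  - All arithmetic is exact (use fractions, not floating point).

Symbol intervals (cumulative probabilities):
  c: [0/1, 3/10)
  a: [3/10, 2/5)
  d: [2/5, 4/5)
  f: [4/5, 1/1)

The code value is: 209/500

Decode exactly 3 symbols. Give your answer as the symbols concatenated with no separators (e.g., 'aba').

Answer: dcc

Derivation:
Step 1: interval [0/1, 1/1), width = 1/1 - 0/1 = 1/1
  'c': [0/1 + 1/1*0/1, 0/1 + 1/1*3/10) = [0/1, 3/10)
  'a': [0/1 + 1/1*3/10, 0/1 + 1/1*2/5) = [3/10, 2/5)
  'd': [0/1 + 1/1*2/5, 0/1 + 1/1*4/5) = [2/5, 4/5) <- contains code 209/500
  'f': [0/1 + 1/1*4/5, 0/1 + 1/1*1/1) = [4/5, 1/1)
  emit 'd', narrow to [2/5, 4/5)
Step 2: interval [2/5, 4/5), width = 4/5 - 2/5 = 2/5
  'c': [2/5 + 2/5*0/1, 2/5 + 2/5*3/10) = [2/5, 13/25) <- contains code 209/500
  'a': [2/5 + 2/5*3/10, 2/5 + 2/5*2/5) = [13/25, 14/25)
  'd': [2/5 + 2/5*2/5, 2/5 + 2/5*4/5) = [14/25, 18/25)
  'f': [2/5 + 2/5*4/5, 2/5 + 2/5*1/1) = [18/25, 4/5)
  emit 'c', narrow to [2/5, 13/25)
Step 3: interval [2/5, 13/25), width = 13/25 - 2/5 = 3/25
  'c': [2/5 + 3/25*0/1, 2/5 + 3/25*3/10) = [2/5, 109/250) <- contains code 209/500
  'a': [2/5 + 3/25*3/10, 2/5 + 3/25*2/5) = [109/250, 56/125)
  'd': [2/5 + 3/25*2/5, 2/5 + 3/25*4/5) = [56/125, 62/125)
  'f': [2/5 + 3/25*4/5, 2/5 + 3/25*1/1) = [62/125, 13/25)
  emit 'c', narrow to [2/5, 109/250)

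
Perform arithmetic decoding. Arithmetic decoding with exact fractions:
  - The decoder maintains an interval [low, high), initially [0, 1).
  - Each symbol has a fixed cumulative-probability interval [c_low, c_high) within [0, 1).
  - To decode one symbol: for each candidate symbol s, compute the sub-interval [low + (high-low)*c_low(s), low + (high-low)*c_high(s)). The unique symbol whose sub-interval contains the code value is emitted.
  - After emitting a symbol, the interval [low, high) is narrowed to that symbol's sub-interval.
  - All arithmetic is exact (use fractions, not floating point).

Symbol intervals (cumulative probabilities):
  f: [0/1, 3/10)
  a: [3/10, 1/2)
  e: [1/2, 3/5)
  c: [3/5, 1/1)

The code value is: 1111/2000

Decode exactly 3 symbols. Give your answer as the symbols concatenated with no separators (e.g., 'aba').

Answer: eee

Derivation:
Step 1: interval [0/1, 1/1), width = 1/1 - 0/1 = 1/1
  'f': [0/1 + 1/1*0/1, 0/1 + 1/1*3/10) = [0/1, 3/10)
  'a': [0/1 + 1/1*3/10, 0/1 + 1/1*1/2) = [3/10, 1/2)
  'e': [0/1 + 1/1*1/2, 0/1 + 1/1*3/5) = [1/2, 3/5) <- contains code 1111/2000
  'c': [0/1 + 1/1*3/5, 0/1 + 1/1*1/1) = [3/5, 1/1)
  emit 'e', narrow to [1/2, 3/5)
Step 2: interval [1/2, 3/5), width = 3/5 - 1/2 = 1/10
  'f': [1/2 + 1/10*0/1, 1/2 + 1/10*3/10) = [1/2, 53/100)
  'a': [1/2 + 1/10*3/10, 1/2 + 1/10*1/2) = [53/100, 11/20)
  'e': [1/2 + 1/10*1/2, 1/2 + 1/10*3/5) = [11/20, 14/25) <- contains code 1111/2000
  'c': [1/2 + 1/10*3/5, 1/2 + 1/10*1/1) = [14/25, 3/5)
  emit 'e', narrow to [11/20, 14/25)
Step 3: interval [11/20, 14/25), width = 14/25 - 11/20 = 1/100
  'f': [11/20 + 1/100*0/1, 11/20 + 1/100*3/10) = [11/20, 553/1000)
  'a': [11/20 + 1/100*3/10, 11/20 + 1/100*1/2) = [553/1000, 111/200)
  'e': [11/20 + 1/100*1/2, 11/20 + 1/100*3/5) = [111/200, 139/250) <- contains code 1111/2000
  'c': [11/20 + 1/100*3/5, 11/20 + 1/100*1/1) = [139/250, 14/25)
  emit 'e', narrow to [111/200, 139/250)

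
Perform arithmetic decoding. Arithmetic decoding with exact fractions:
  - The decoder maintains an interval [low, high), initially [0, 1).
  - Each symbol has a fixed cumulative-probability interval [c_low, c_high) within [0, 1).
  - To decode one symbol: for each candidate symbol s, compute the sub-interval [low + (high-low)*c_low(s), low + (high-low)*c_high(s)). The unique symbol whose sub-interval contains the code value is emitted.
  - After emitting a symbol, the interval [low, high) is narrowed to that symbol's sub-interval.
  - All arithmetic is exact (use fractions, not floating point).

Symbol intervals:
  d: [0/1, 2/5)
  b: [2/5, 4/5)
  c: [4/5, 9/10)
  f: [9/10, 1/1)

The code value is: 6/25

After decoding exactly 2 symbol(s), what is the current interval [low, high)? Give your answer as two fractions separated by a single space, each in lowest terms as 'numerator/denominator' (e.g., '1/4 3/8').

Step 1: interval [0/1, 1/1), width = 1/1 - 0/1 = 1/1
  'd': [0/1 + 1/1*0/1, 0/1 + 1/1*2/5) = [0/1, 2/5) <- contains code 6/25
  'b': [0/1 + 1/1*2/5, 0/1 + 1/1*4/5) = [2/5, 4/5)
  'c': [0/1 + 1/1*4/5, 0/1 + 1/1*9/10) = [4/5, 9/10)
  'f': [0/1 + 1/1*9/10, 0/1 + 1/1*1/1) = [9/10, 1/1)
  emit 'd', narrow to [0/1, 2/5)
Step 2: interval [0/1, 2/5), width = 2/5 - 0/1 = 2/5
  'd': [0/1 + 2/5*0/1, 0/1 + 2/5*2/5) = [0/1, 4/25)
  'b': [0/1 + 2/5*2/5, 0/1 + 2/5*4/5) = [4/25, 8/25) <- contains code 6/25
  'c': [0/1 + 2/5*4/5, 0/1 + 2/5*9/10) = [8/25, 9/25)
  'f': [0/1 + 2/5*9/10, 0/1 + 2/5*1/1) = [9/25, 2/5)
  emit 'b', narrow to [4/25, 8/25)

Answer: 4/25 8/25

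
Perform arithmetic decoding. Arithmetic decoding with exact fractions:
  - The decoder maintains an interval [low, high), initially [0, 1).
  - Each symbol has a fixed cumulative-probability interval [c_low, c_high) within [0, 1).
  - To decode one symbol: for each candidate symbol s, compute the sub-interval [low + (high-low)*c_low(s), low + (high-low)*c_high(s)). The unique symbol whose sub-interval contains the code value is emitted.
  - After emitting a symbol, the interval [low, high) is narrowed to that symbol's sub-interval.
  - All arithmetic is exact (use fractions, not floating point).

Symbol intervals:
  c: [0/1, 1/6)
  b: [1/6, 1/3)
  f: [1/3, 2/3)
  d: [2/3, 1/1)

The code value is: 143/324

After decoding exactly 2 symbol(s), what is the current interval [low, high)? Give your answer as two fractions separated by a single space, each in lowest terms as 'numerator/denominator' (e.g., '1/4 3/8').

Step 1: interval [0/1, 1/1), width = 1/1 - 0/1 = 1/1
  'c': [0/1 + 1/1*0/1, 0/1 + 1/1*1/6) = [0/1, 1/6)
  'b': [0/1 + 1/1*1/6, 0/1 + 1/1*1/3) = [1/6, 1/3)
  'f': [0/1 + 1/1*1/3, 0/1 + 1/1*2/3) = [1/3, 2/3) <- contains code 143/324
  'd': [0/1 + 1/1*2/3, 0/1 + 1/1*1/1) = [2/3, 1/1)
  emit 'f', narrow to [1/3, 2/3)
Step 2: interval [1/3, 2/3), width = 2/3 - 1/3 = 1/3
  'c': [1/3 + 1/3*0/1, 1/3 + 1/3*1/6) = [1/3, 7/18)
  'b': [1/3 + 1/3*1/6, 1/3 + 1/3*1/3) = [7/18, 4/9) <- contains code 143/324
  'f': [1/3 + 1/3*1/3, 1/3 + 1/3*2/3) = [4/9, 5/9)
  'd': [1/3 + 1/3*2/3, 1/3 + 1/3*1/1) = [5/9, 2/3)
  emit 'b', narrow to [7/18, 4/9)

Answer: 7/18 4/9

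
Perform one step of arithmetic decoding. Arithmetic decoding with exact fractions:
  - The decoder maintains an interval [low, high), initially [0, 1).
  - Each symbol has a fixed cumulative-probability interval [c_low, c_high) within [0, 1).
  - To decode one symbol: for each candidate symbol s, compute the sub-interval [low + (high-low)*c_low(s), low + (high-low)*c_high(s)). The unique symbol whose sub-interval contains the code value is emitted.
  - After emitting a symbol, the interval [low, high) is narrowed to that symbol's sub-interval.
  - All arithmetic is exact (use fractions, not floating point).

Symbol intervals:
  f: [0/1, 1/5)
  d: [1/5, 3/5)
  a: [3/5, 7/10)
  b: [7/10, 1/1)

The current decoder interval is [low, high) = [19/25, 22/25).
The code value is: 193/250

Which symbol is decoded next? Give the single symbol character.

Answer: f

Derivation:
Interval width = high − low = 22/25 − 19/25 = 3/25
Scaled code = (code − low) / width = (193/250 − 19/25) / 3/25 = 1/10
  f: [0/1, 1/5) ← scaled code falls here ✓
  d: [1/5, 3/5) 
  a: [3/5, 7/10) 
  b: [7/10, 1/1) 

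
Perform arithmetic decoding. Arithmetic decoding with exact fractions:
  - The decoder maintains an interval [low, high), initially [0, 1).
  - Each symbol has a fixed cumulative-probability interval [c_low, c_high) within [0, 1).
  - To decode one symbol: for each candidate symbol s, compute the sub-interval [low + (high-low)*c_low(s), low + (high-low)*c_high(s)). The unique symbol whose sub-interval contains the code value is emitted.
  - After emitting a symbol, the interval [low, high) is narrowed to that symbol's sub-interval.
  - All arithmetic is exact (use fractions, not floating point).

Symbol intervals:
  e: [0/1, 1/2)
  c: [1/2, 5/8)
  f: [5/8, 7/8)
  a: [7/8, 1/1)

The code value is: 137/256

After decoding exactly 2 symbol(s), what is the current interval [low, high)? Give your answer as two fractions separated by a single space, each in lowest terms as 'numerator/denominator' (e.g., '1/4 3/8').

Answer: 1/2 9/16

Derivation:
Step 1: interval [0/1, 1/1), width = 1/1 - 0/1 = 1/1
  'e': [0/1 + 1/1*0/1, 0/1 + 1/1*1/2) = [0/1, 1/2)
  'c': [0/1 + 1/1*1/2, 0/1 + 1/1*5/8) = [1/2, 5/8) <- contains code 137/256
  'f': [0/1 + 1/1*5/8, 0/1 + 1/1*7/8) = [5/8, 7/8)
  'a': [0/1 + 1/1*7/8, 0/1 + 1/1*1/1) = [7/8, 1/1)
  emit 'c', narrow to [1/2, 5/8)
Step 2: interval [1/2, 5/8), width = 5/8 - 1/2 = 1/8
  'e': [1/2 + 1/8*0/1, 1/2 + 1/8*1/2) = [1/2, 9/16) <- contains code 137/256
  'c': [1/2 + 1/8*1/2, 1/2 + 1/8*5/8) = [9/16, 37/64)
  'f': [1/2 + 1/8*5/8, 1/2 + 1/8*7/8) = [37/64, 39/64)
  'a': [1/2 + 1/8*7/8, 1/2 + 1/8*1/1) = [39/64, 5/8)
  emit 'e', narrow to [1/2, 9/16)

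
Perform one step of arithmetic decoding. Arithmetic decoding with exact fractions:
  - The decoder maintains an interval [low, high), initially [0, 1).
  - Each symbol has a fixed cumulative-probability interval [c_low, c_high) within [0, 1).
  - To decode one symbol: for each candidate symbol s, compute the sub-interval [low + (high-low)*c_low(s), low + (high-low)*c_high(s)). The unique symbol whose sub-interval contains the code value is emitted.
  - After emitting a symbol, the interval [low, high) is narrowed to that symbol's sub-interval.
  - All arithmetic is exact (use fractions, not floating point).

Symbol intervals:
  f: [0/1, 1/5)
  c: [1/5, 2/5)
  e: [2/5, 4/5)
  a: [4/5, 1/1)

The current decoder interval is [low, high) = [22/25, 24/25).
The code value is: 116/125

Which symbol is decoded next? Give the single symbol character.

Answer: e

Derivation:
Interval width = high − low = 24/25 − 22/25 = 2/25
Scaled code = (code − low) / width = (116/125 − 22/25) / 2/25 = 3/5
  f: [0/1, 1/5) 
  c: [1/5, 2/5) 
  e: [2/5, 4/5) ← scaled code falls here ✓
  a: [4/5, 1/1) 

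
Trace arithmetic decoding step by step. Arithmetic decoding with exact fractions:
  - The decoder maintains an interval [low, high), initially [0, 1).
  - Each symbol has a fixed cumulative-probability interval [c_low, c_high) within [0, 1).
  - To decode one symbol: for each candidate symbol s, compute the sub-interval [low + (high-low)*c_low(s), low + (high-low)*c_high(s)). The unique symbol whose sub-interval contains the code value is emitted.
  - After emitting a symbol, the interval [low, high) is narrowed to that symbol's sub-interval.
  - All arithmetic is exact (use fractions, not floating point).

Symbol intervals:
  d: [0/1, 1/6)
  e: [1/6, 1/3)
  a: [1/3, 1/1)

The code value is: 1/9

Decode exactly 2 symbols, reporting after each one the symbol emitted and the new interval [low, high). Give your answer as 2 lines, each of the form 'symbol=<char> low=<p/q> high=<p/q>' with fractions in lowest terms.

Answer: symbol=d low=0/1 high=1/6
symbol=a low=1/18 high=1/6

Derivation:
Step 1: interval [0/1, 1/1), width = 1/1 - 0/1 = 1/1
  'd': [0/1 + 1/1*0/1, 0/1 + 1/1*1/6) = [0/1, 1/6) <- contains code 1/9
  'e': [0/1 + 1/1*1/6, 0/1 + 1/1*1/3) = [1/6, 1/3)
  'a': [0/1 + 1/1*1/3, 0/1 + 1/1*1/1) = [1/3, 1/1)
  emit 'd', narrow to [0/1, 1/6)
Step 2: interval [0/1, 1/6), width = 1/6 - 0/1 = 1/6
  'd': [0/1 + 1/6*0/1, 0/1 + 1/6*1/6) = [0/1, 1/36)
  'e': [0/1 + 1/6*1/6, 0/1 + 1/6*1/3) = [1/36, 1/18)
  'a': [0/1 + 1/6*1/3, 0/1 + 1/6*1/1) = [1/18, 1/6) <- contains code 1/9
  emit 'a', narrow to [1/18, 1/6)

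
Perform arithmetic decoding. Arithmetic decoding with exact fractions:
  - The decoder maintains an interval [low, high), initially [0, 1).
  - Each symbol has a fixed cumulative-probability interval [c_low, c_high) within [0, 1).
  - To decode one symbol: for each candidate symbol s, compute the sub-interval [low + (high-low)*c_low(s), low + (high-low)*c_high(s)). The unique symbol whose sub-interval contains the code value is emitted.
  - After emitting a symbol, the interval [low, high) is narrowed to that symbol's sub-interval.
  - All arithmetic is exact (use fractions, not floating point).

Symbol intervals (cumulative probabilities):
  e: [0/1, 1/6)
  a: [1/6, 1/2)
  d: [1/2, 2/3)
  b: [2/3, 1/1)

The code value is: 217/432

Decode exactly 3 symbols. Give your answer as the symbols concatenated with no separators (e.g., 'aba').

Step 1: interval [0/1, 1/1), width = 1/1 - 0/1 = 1/1
  'e': [0/1 + 1/1*0/1, 0/1 + 1/1*1/6) = [0/1, 1/6)
  'a': [0/1 + 1/1*1/6, 0/1 + 1/1*1/2) = [1/6, 1/2)
  'd': [0/1 + 1/1*1/2, 0/1 + 1/1*2/3) = [1/2, 2/3) <- contains code 217/432
  'b': [0/1 + 1/1*2/3, 0/1 + 1/1*1/1) = [2/3, 1/1)
  emit 'd', narrow to [1/2, 2/3)
Step 2: interval [1/2, 2/3), width = 2/3 - 1/2 = 1/6
  'e': [1/2 + 1/6*0/1, 1/2 + 1/6*1/6) = [1/2, 19/36) <- contains code 217/432
  'a': [1/2 + 1/6*1/6, 1/2 + 1/6*1/2) = [19/36, 7/12)
  'd': [1/2 + 1/6*1/2, 1/2 + 1/6*2/3) = [7/12, 11/18)
  'b': [1/2 + 1/6*2/3, 1/2 + 1/6*1/1) = [11/18, 2/3)
  emit 'e', narrow to [1/2, 19/36)
Step 3: interval [1/2, 19/36), width = 19/36 - 1/2 = 1/36
  'e': [1/2 + 1/36*0/1, 1/2 + 1/36*1/6) = [1/2, 109/216) <- contains code 217/432
  'a': [1/2 + 1/36*1/6, 1/2 + 1/36*1/2) = [109/216, 37/72)
  'd': [1/2 + 1/36*1/2, 1/2 + 1/36*2/3) = [37/72, 14/27)
  'b': [1/2 + 1/36*2/3, 1/2 + 1/36*1/1) = [14/27, 19/36)
  emit 'e', narrow to [1/2, 109/216)

Answer: dee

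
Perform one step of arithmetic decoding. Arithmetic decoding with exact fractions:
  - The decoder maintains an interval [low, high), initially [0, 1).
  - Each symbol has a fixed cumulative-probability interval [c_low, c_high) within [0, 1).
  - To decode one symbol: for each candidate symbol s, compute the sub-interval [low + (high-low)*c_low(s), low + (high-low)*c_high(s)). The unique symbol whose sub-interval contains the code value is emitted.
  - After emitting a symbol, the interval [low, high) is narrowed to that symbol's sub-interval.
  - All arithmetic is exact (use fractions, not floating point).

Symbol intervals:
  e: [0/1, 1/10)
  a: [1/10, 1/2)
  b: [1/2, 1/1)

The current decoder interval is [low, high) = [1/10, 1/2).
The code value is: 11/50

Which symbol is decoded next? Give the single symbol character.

Answer: a

Derivation:
Interval width = high − low = 1/2 − 1/10 = 2/5
Scaled code = (code − low) / width = (11/50 − 1/10) / 2/5 = 3/10
  e: [0/1, 1/10) 
  a: [1/10, 1/2) ← scaled code falls here ✓
  b: [1/2, 1/1) 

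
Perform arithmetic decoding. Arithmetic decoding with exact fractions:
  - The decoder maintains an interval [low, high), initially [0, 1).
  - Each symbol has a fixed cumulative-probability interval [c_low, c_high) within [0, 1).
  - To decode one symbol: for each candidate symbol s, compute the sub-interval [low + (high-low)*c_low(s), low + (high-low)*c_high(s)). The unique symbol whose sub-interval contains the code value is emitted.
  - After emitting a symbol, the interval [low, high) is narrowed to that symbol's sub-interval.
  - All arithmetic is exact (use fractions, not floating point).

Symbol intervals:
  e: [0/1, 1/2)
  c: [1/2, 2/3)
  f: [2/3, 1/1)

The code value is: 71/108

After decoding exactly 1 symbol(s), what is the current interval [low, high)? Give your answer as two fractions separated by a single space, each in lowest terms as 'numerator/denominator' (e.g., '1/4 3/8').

Step 1: interval [0/1, 1/1), width = 1/1 - 0/1 = 1/1
  'e': [0/1 + 1/1*0/1, 0/1 + 1/1*1/2) = [0/1, 1/2)
  'c': [0/1 + 1/1*1/2, 0/1 + 1/1*2/3) = [1/2, 2/3) <- contains code 71/108
  'f': [0/1 + 1/1*2/3, 0/1 + 1/1*1/1) = [2/3, 1/1)
  emit 'c', narrow to [1/2, 2/3)

Answer: 1/2 2/3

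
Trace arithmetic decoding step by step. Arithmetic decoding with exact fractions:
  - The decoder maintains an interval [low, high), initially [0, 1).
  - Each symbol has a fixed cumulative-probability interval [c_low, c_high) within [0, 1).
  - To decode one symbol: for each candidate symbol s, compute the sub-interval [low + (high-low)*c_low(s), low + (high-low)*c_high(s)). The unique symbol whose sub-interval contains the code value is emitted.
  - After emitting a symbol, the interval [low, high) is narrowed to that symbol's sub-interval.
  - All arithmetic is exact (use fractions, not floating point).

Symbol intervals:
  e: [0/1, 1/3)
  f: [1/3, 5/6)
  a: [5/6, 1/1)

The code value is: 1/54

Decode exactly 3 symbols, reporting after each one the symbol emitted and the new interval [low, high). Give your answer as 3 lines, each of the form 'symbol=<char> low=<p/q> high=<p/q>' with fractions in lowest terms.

Step 1: interval [0/1, 1/1), width = 1/1 - 0/1 = 1/1
  'e': [0/1 + 1/1*0/1, 0/1 + 1/1*1/3) = [0/1, 1/3) <- contains code 1/54
  'f': [0/1 + 1/1*1/3, 0/1 + 1/1*5/6) = [1/3, 5/6)
  'a': [0/1 + 1/1*5/6, 0/1 + 1/1*1/1) = [5/6, 1/1)
  emit 'e', narrow to [0/1, 1/3)
Step 2: interval [0/1, 1/3), width = 1/3 - 0/1 = 1/3
  'e': [0/1 + 1/3*0/1, 0/1 + 1/3*1/3) = [0/1, 1/9) <- contains code 1/54
  'f': [0/1 + 1/3*1/3, 0/1 + 1/3*5/6) = [1/9, 5/18)
  'a': [0/1 + 1/3*5/6, 0/1 + 1/3*1/1) = [5/18, 1/3)
  emit 'e', narrow to [0/1, 1/9)
Step 3: interval [0/1, 1/9), width = 1/9 - 0/1 = 1/9
  'e': [0/1 + 1/9*0/1, 0/1 + 1/9*1/3) = [0/1, 1/27) <- contains code 1/54
  'f': [0/1 + 1/9*1/3, 0/1 + 1/9*5/6) = [1/27, 5/54)
  'a': [0/1 + 1/9*5/6, 0/1 + 1/9*1/1) = [5/54, 1/9)
  emit 'e', narrow to [0/1, 1/27)

Answer: symbol=e low=0/1 high=1/3
symbol=e low=0/1 high=1/9
symbol=e low=0/1 high=1/27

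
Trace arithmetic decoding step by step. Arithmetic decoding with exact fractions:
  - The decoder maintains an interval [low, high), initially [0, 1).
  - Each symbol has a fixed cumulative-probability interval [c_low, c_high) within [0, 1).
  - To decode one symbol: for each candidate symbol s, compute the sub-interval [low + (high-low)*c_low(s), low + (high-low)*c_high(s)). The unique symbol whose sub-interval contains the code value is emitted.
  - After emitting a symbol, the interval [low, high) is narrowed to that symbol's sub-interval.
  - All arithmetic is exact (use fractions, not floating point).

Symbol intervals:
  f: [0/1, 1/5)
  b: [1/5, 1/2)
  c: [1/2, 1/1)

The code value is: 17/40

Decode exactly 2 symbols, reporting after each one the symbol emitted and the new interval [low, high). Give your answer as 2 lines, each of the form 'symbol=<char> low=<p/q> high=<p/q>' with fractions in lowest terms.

Answer: symbol=b low=1/5 high=1/2
symbol=c low=7/20 high=1/2

Derivation:
Step 1: interval [0/1, 1/1), width = 1/1 - 0/1 = 1/1
  'f': [0/1 + 1/1*0/1, 0/1 + 1/1*1/5) = [0/1, 1/5)
  'b': [0/1 + 1/1*1/5, 0/1 + 1/1*1/2) = [1/5, 1/2) <- contains code 17/40
  'c': [0/1 + 1/1*1/2, 0/1 + 1/1*1/1) = [1/2, 1/1)
  emit 'b', narrow to [1/5, 1/2)
Step 2: interval [1/5, 1/2), width = 1/2 - 1/5 = 3/10
  'f': [1/5 + 3/10*0/1, 1/5 + 3/10*1/5) = [1/5, 13/50)
  'b': [1/5 + 3/10*1/5, 1/5 + 3/10*1/2) = [13/50, 7/20)
  'c': [1/5 + 3/10*1/2, 1/5 + 3/10*1/1) = [7/20, 1/2) <- contains code 17/40
  emit 'c', narrow to [7/20, 1/2)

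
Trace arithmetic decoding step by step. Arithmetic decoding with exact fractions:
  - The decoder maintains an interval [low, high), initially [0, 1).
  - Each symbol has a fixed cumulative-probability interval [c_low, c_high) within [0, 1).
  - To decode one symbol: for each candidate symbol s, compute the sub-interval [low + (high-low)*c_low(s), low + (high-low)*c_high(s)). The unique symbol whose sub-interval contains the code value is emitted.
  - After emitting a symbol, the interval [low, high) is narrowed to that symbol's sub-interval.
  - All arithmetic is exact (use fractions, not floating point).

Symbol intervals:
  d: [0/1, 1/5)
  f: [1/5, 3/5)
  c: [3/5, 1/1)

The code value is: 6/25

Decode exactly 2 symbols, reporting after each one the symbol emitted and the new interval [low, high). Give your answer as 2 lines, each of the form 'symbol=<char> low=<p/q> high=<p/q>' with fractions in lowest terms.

Answer: symbol=f low=1/5 high=3/5
symbol=d low=1/5 high=7/25

Derivation:
Step 1: interval [0/1, 1/1), width = 1/1 - 0/1 = 1/1
  'd': [0/1 + 1/1*0/1, 0/1 + 1/1*1/5) = [0/1, 1/5)
  'f': [0/1 + 1/1*1/5, 0/1 + 1/1*3/5) = [1/5, 3/5) <- contains code 6/25
  'c': [0/1 + 1/1*3/5, 0/1 + 1/1*1/1) = [3/5, 1/1)
  emit 'f', narrow to [1/5, 3/5)
Step 2: interval [1/5, 3/5), width = 3/5 - 1/5 = 2/5
  'd': [1/5 + 2/5*0/1, 1/5 + 2/5*1/5) = [1/5, 7/25) <- contains code 6/25
  'f': [1/5 + 2/5*1/5, 1/5 + 2/5*3/5) = [7/25, 11/25)
  'c': [1/5 + 2/5*3/5, 1/5 + 2/5*1/1) = [11/25, 3/5)
  emit 'd', narrow to [1/5, 7/25)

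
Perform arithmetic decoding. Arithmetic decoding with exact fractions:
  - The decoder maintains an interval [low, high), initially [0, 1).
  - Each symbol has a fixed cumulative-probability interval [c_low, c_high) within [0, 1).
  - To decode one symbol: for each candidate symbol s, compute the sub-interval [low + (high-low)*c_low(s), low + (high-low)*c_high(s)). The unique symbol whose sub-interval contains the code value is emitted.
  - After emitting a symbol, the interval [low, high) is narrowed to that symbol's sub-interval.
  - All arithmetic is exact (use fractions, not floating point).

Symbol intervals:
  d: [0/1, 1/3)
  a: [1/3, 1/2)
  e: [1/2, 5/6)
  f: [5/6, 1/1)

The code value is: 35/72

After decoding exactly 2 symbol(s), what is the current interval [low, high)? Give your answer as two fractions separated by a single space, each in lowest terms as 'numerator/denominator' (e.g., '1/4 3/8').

Answer: 17/36 1/2

Derivation:
Step 1: interval [0/1, 1/1), width = 1/1 - 0/1 = 1/1
  'd': [0/1 + 1/1*0/1, 0/1 + 1/1*1/3) = [0/1, 1/3)
  'a': [0/1 + 1/1*1/3, 0/1 + 1/1*1/2) = [1/3, 1/2) <- contains code 35/72
  'e': [0/1 + 1/1*1/2, 0/1 + 1/1*5/6) = [1/2, 5/6)
  'f': [0/1 + 1/1*5/6, 0/1 + 1/1*1/1) = [5/6, 1/1)
  emit 'a', narrow to [1/3, 1/2)
Step 2: interval [1/3, 1/2), width = 1/2 - 1/3 = 1/6
  'd': [1/3 + 1/6*0/1, 1/3 + 1/6*1/3) = [1/3, 7/18)
  'a': [1/3 + 1/6*1/3, 1/3 + 1/6*1/2) = [7/18, 5/12)
  'e': [1/3 + 1/6*1/2, 1/3 + 1/6*5/6) = [5/12, 17/36)
  'f': [1/3 + 1/6*5/6, 1/3 + 1/6*1/1) = [17/36, 1/2) <- contains code 35/72
  emit 'f', narrow to [17/36, 1/2)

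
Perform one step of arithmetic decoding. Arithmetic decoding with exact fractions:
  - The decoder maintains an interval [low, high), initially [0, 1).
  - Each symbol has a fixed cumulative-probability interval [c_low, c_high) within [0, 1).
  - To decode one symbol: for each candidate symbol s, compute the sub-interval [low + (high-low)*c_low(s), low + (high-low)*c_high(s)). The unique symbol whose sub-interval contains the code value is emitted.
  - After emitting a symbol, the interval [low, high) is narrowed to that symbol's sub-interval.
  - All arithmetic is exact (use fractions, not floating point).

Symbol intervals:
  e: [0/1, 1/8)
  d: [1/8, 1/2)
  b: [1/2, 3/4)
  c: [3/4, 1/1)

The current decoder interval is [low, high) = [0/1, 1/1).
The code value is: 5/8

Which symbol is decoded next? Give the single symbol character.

Interval width = high − low = 1/1 − 0/1 = 1/1
Scaled code = (code − low) / width = (5/8 − 0/1) / 1/1 = 5/8
  e: [0/1, 1/8) 
  d: [1/8, 1/2) 
  b: [1/2, 3/4) ← scaled code falls here ✓
  c: [3/4, 1/1) 

Answer: b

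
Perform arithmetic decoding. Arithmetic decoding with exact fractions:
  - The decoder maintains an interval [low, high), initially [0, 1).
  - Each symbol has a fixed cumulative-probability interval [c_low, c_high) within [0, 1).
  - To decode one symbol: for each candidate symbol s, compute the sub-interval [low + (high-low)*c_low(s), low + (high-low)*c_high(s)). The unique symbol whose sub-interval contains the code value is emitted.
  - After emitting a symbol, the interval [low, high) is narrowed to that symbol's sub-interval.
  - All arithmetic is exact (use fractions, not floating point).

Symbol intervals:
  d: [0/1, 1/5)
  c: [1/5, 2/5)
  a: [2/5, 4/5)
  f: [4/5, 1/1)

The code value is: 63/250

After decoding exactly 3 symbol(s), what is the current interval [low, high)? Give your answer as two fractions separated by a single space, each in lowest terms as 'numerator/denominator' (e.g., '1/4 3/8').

Step 1: interval [0/1, 1/1), width = 1/1 - 0/1 = 1/1
  'd': [0/1 + 1/1*0/1, 0/1 + 1/1*1/5) = [0/1, 1/5)
  'c': [0/1 + 1/1*1/5, 0/1 + 1/1*2/5) = [1/5, 2/5) <- contains code 63/250
  'a': [0/1 + 1/1*2/5, 0/1 + 1/1*4/5) = [2/5, 4/5)
  'f': [0/1 + 1/1*4/5, 0/1 + 1/1*1/1) = [4/5, 1/1)
  emit 'c', narrow to [1/5, 2/5)
Step 2: interval [1/5, 2/5), width = 2/5 - 1/5 = 1/5
  'd': [1/5 + 1/5*0/1, 1/5 + 1/5*1/5) = [1/5, 6/25)
  'c': [1/5 + 1/5*1/5, 1/5 + 1/5*2/5) = [6/25, 7/25) <- contains code 63/250
  'a': [1/5 + 1/5*2/5, 1/5 + 1/5*4/5) = [7/25, 9/25)
  'f': [1/5 + 1/5*4/5, 1/5 + 1/5*1/1) = [9/25, 2/5)
  emit 'c', narrow to [6/25, 7/25)
Step 3: interval [6/25, 7/25), width = 7/25 - 6/25 = 1/25
  'd': [6/25 + 1/25*0/1, 6/25 + 1/25*1/5) = [6/25, 31/125)
  'c': [6/25 + 1/25*1/5, 6/25 + 1/25*2/5) = [31/125, 32/125) <- contains code 63/250
  'a': [6/25 + 1/25*2/5, 6/25 + 1/25*4/5) = [32/125, 34/125)
  'f': [6/25 + 1/25*4/5, 6/25 + 1/25*1/1) = [34/125, 7/25)
  emit 'c', narrow to [31/125, 32/125)

Answer: 31/125 32/125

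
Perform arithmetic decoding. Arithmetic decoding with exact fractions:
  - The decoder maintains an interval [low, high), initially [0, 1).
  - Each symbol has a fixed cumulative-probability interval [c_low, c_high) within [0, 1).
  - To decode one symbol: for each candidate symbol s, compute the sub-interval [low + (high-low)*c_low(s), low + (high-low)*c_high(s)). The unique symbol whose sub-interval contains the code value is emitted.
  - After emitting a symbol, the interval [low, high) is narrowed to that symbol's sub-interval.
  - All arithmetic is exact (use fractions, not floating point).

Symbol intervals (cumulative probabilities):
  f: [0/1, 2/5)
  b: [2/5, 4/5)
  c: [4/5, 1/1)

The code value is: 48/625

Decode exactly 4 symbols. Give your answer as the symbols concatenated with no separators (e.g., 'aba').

Answer: ffbf

Derivation:
Step 1: interval [0/1, 1/1), width = 1/1 - 0/1 = 1/1
  'f': [0/1 + 1/1*0/1, 0/1 + 1/1*2/5) = [0/1, 2/5) <- contains code 48/625
  'b': [0/1 + 1/1*2/5, 0/1 + 1/1*4/5) = [2/5, 4/5)
  'c': [0/1 + 1/1*4/5, 0/1 + 1/1*1/1) = [4/5, 1/1)
  emit 'f', narrow to [0/1, 2/5)
Step 2: interval [0/1, 2/5), width = 2/5 - 0/1 = 2/5
  'f': [0/1 + 2/5*0/1, 0/1 + 2/5*2/5) = [0/1, 4/25) <- contains code 48/625
  'b': [0/1 + 2/5*2/5, 0/1 + 2/5*4/5) = [4/25, 8/25)
  'c': [0/1 + 2/5*4/5, 0/1 + 2/5*1/1) = [8/25, 2/5)
  emit 'f', narrow to [0/1, 4/25)
Step 3: interval [0/1, 4/25), width = 4/25 - 0/1 = 4/25
  'f': [0/1 + 4/25*0/1, 0/1 + 4/25*2/5) = [0/1, 8/125)
  'b': [0/1 + 4/25*2/5, 0/1 + 4/25*4/5) = [8/125, 16/125) <- contains code 48/625
  'c': [0/1 + 4/25*4/5, 0/1 + 4/25*1/1) = [16/125, 4/25)
  emit 'b', narrow to [8/125, 16/125)
Step 4: interval [8/125, 16/125), width = 16/125 - 8/125 = 8/125
  'f': [8/125 + 8/125*0/1, 8/125 + 8/125*2/5) = [8/125, 56/625) <- contains code 48/625
  'b': [8/125 + 8/125*2/5, 8/125 + 8/125*4/5) = [56/625, 72/625)
  'c': [8/125 + 8/125*4/5, 8/125 + 8/125*1/1) = [72/625, 16/125)
  emit 'f', narrow to [8/125, 56/625)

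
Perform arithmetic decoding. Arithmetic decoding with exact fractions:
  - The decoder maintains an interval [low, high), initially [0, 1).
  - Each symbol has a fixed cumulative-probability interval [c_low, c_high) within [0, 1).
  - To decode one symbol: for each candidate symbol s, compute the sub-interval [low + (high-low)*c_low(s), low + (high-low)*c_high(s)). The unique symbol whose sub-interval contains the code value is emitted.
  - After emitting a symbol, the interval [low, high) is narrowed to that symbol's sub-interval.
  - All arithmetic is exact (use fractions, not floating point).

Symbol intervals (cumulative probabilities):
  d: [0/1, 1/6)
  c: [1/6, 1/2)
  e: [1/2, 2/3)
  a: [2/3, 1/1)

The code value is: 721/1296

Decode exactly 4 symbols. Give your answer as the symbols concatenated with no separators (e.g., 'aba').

Answer: eced

Derivation:
Step 1: interval [0/1, 1/1), width = 1/1 - 0/1 = 1/1
  'd': [0/1 + 1/1*0/1, 0/1 + 1/1*1/6) = [0/1, 1/6)
  'c': [0/1 + 1/1*1/6, 0/1 + 1/1*1/2) = [1/6, 1/2)
  'e': [0/1 + 1/1*1/2, 0/1 + 1/1*2/3) = [1/2, 2/3) <- contains code 721/1296
  'a': [0/1 + 1/1*2/3, 0/1 + 1/1*1/1) = [2/3, 1/1)
  emit 'e', narrow to [1/2, 2/3)
Step 2: interval [1/2, 2/3), width = 2/3 - 1/2 = 1/6
  'd': [1/2 + 1/6*0/1, 1/2 + 1/6*1/6) = [1/2, 19/36)
  'c': [1/2 + 1/6*1/6, 1/2 + 1/6*1/2) = [19/36, 7/12) <- contains code 721/1296
  'e': [1/2 + 1/6*1/2, 1/2 + 1/6*2/3) = [7/12, 11/18)
  'a': [1/2 + 1/6*2/3, 1/2 + 1/6*1/1) = [11/18, 2/3)
  emit 'c', narrow to [19/36, 7/12)
Step 3: interval [19/36, 7/12), width = 7/12 - 19/36 = 1/18
  'd': [19/36 + 1/18*0/1, 19/36 + 1/18*1/6) = [19/36, 29/54)
  'c': [19/36 + 1/18*1/6, 19/36 + 1/18*1/2) = [29/54, 5/9)
  'e': [19/36 + 1/18*1/2, 19/36 + 1/18*2/3) = [5/9, 61/108) <- contains code 721/1296
  'a': [19/36 + 1/18*2/3, 19/36 + 1/18*1/1) = [61/108, 7/12)
  emit 'e', narrow to [5/9, 61/108)
Step 4: interval [5/9, 61/108), width = 61/108 - 5/9 = 1/108
  'd': [5/9 + 1/108*0/1, 5/9 + 1/108*1/6) = [5/9, 361/648) <- contains code 721/1296
  'c': [5/9 + 1/108*1/6, 5/9 + 1/108*1/2) = [361/648, 121/216)
  'e': [5/9 + 1/108*1/2, 5/9 + 1/108*2/3) = [121/216, 91/162)
  'a': [5/9 + 1/108*2/3, 5/9 + 1/108*1/1) = [91/162, 61/108)
  emit 'd', narrow to [5/9, 361/648)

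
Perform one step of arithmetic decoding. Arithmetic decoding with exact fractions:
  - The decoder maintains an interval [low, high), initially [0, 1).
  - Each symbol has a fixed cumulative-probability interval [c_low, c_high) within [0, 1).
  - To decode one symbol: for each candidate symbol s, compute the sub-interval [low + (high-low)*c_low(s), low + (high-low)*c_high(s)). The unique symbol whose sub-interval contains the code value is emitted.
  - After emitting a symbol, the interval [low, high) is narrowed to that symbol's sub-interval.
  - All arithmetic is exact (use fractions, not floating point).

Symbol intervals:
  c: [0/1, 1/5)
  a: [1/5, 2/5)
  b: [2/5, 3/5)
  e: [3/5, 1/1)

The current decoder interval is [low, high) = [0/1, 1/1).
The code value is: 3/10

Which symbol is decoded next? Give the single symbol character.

Interval width = high − low = 1/1 − 0/1 = 1/1
Scaled code = (code − low) / width = (3/10 − 0/1) / 1/1 = 3/10
  c: [0/1, 1/5) 
  a: [1/5, 2/5) ← scaled code falls here ✓
  b: [2/5, 3/5) 
  e: [3/5, 1/1) 

Answer: a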